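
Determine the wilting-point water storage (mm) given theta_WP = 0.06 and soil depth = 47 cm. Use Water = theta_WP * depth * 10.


Step 1: Water (mm) = theta_WP * depth * 10
Step 2: Water = 0.06 * 47 * 10
Step 3: Water = 28.2 mm

28.2


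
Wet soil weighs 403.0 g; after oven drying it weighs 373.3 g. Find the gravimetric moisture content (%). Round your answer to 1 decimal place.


Step 1: Water mass = wet - dry = 403.0 - 373.3 = 29.7 g
Step 2: w = 100 * water mass / dry mass
Step 3: w = 100 * 29.7 / 373.3 = 8.0%

8.0


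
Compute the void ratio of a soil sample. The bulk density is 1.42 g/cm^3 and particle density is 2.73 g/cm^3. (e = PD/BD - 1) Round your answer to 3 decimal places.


Step 1: e = PD / BD - 1
Step 2: e = 2.73 / 1.42 - 1
Step 3: e = 1.92254 - 1
Step 4: e = 0.923

0.923


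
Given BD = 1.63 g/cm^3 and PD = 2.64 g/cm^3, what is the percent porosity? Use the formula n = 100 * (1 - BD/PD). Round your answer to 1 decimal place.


Step 1: Formula: n = 100 * (1 - BD / PD)
Step 2: n = 100 * (1 - 1.63 / 2.64)
Step 3: n = 100 * (1 - 0.61742)
Step 4: n = 38.3%

38.3


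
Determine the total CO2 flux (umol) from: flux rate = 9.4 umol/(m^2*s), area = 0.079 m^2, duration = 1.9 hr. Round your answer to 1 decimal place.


Step 1: Convert time to seconds: 1.9 hr * 3600 = 6840.0 s
Step 2: Total = flux * area * time_s
Step 3: Total = 9.4 * 0.079 * 6840.0
Step 4: Total = 5079.4 umol

5079.4


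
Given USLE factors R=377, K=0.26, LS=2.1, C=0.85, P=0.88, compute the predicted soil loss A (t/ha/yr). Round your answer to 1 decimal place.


Step 1: A = R * K * LS * C * P
Step 2: R * K = 377 * 0.26 = 98.02
Step 3: (R*K) * LS = 98.02 * 2.1 = 205.842
Step 4: * C * P = 205.842 * 0.85 * 0.88 = 154.0
Step 5: A = 154.0 t/(ha*yr)

154.0


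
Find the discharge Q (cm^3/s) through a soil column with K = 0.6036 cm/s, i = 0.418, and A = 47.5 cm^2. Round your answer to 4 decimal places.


Step 1: Apply Darcy's law: Q = K * i * A
Step 2: Q = 0.6036 * 0.418 * 47.5
Step 3: Q = 11.9845 cm^3/s

11.9845


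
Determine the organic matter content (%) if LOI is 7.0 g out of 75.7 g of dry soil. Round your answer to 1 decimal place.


Step 1: OM% = 100 * LOI / sample mass
Step 2: OM = 100 * 7.0 / 75.7
Step 3: OM = 9.2%

9.2


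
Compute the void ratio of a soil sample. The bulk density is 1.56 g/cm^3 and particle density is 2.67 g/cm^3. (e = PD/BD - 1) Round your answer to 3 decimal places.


Step 1: e = PD / BD - 1
Step 2: e = 2.67 / 1.56 - 1
Step 3: e = 1.71154 - 1
Step 4: e = 0.712

0.712


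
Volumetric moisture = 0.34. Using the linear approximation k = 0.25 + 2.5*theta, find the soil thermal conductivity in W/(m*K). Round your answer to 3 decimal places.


Step 1: k = 0.25 + 2.5 * theta
Step 2: k = 0.25 + 2.5 * 0.34
Step 3: k = 0.25 + 0.85
Step 4: k = 1.1 W/(m*K)

1.1


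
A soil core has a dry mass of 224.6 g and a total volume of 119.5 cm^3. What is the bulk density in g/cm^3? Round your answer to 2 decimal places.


Step 1: Identify the formula: BD = dry mass / volume
Step 2: Substitute values: BD = 224.6 / 119.5
Step 3: BD = 1.88 g/cm^3

1.88


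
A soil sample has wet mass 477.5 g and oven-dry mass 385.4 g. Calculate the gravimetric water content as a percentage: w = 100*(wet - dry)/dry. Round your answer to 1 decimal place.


Step 1: Water mass = wet - dry = 477.5 - 385.4 = 92.1 g
Step 2: w = 100 * water mass / dry mass
Step 3: w = 100 * 92.1 / 385.4 = 23.9%

23.9


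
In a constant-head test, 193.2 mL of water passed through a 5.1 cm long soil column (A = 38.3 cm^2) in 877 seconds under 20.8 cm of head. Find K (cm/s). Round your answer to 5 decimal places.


Step 1: K = Q * L / (A * t * h)
Step 2: Numerator = 193.2 * 5.1 = 985.32
Step 3: Denominator = 38.3 * 877 * 20.8 = 698653.28
Step 4: K = 985.32 / 698653.28 = 0.00141 cm/s

0.00141


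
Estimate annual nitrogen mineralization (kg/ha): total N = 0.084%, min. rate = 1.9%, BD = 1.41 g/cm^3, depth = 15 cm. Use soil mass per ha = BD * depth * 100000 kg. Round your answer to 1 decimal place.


Step 1: Soil mass per ha = BD * depth * 100000 = 1.41 * 15 * 100000 = 2115000 kg
Step 2: Total N pool = soil mass * N%/100 = 2115000 * 0.084/100 = 1776.6 kg/ha
Step 3: N mineralized = N pool * rate%/100 = 1776.6 * 1.9/100 = 33.8 kg/ha/yr

33.8


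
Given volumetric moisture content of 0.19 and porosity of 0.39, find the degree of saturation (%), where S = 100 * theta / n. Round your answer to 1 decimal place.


Step 1: S = 100 * theta_v / n
Step 2: S = 100 * 0.19 / 0.39
Step 3: S = 48.7%

48.7


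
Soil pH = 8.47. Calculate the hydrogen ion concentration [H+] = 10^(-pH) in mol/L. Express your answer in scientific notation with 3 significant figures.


Step 1: [H+] = 10^(-pH)
Step 2: [H+] = 10^(-8.47)
Step 3: [H+] = 3.39e-09 mol/L

3.39e-09


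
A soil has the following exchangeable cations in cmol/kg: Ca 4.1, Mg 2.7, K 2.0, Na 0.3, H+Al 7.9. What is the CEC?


Step 1: CEC = Ca + Mg + K + Na + (H+Al)
Step 2: CEC = 4.1 + 2.7 + 2.0 + 0.3 + 7.9
Step 3: CEC = 17.0 cmol/kg

17.0


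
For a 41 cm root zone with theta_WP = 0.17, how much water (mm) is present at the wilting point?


Step 1: Water (mm) = theta_WP * depth * 10
Step 2: Water = 0.17 * 41 * 10
Step 3: Water = 69.7 mm

69.7


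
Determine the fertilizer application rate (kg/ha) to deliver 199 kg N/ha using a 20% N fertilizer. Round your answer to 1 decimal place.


Step 1: Fertilizer rate = target N / (N content / 100)
Step 2: Rate = 199 / (20 / 100)
Step 3: Rate = 199 / 0.2
Step 4: Rate = 995.0 kg/ha

995.0


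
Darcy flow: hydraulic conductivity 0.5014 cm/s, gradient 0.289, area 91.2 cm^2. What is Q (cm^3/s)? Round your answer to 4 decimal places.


Step 1: Apply Darcy's law: Q = K * i * A
Step 2: Q = 0.5014 * 0.289 * 91.2
Step 3: Q = 13.2153 cm^3/s

13.2153


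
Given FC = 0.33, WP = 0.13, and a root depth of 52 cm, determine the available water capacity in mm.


Step 1: Available water = (FC - WP) * depth * 10
Step 2: AW = (0.33 - 0.13) * 52 * 10
Step 3: AW = 0.2 * 52 * 10
Step 4: AW = 104.0 mm

104.0


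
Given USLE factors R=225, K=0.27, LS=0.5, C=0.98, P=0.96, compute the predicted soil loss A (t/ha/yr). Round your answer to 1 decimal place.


Step 1: A = R * K * LS * C * P
Step 2: R * K = 225 * 0.27 = 60.75
Step 3: (R*K) * LS = 60.75 * 0.5 = 30.375
Step 4: * C * P = 30.375 * 0.98 * 0.96 = 28.6
Step 5: A = 28.6 t/(ha*yr)

28.6


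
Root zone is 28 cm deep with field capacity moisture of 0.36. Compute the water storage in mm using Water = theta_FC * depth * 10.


Step 1: Water (mm) = theta_FC * depth (cm) * 10
Step 2: Water = 0.36 * 28 * 10
Step 3: Water = 100.8 mm

100.8


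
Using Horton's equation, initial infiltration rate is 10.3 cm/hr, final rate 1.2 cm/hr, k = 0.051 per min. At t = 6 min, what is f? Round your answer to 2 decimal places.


Step 1: f = fc + (f0 - fc) * exp(-k * t)
Step 2: exp(-0.051 * 6) = 0.736387
Step 3: f = 1.2 + (10.3 - 1.2) * 0.736387
Step 4: f = 1.2 + 9.1 * 0.736387
Step 5: f = 7.9 cm/hr

7.9


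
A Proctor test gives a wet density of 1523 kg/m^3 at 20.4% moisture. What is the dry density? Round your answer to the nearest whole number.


Step 1: Dry density = wet density / (1 + w/100)
Step 2: Dry density = 1523 / (1 + 20.4/100)
Step 3: Dry density = 1523 / 1.204
Step 4: Dry density = 1265 kg/m^3

1265


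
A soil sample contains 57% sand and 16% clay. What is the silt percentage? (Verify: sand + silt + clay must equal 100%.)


Step 1: sand + silt + clay = 100%
Step 2: silt = 100 - sand - clay
Step 3: silt = 100 - 57 - 16
Step 4: silt = 27%

27


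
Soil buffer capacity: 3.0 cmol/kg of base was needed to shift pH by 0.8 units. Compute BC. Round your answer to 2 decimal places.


Step 1: BC = change in base / change in pH
Step 2: BC = 3.0 / 0.8
Step 3: BC = 3.75 cmol/(kg*pH unit)

3.75


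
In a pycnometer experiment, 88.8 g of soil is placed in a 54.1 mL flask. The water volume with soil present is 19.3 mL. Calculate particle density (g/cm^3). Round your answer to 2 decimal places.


Step 1: Volume of solids = flask volume - water volume with soil
Step 2: V_solids = 54.1 - 19.3 = 34.8 mL
Step 3: Particle density = mass / V_solids = 88.8 / 34.8 = 2.55 g/cm^3

2.55


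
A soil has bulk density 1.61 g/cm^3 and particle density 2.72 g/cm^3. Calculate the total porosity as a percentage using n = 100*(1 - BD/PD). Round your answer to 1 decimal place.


Step 1: Formula: n = 100 * (1 - BD / PD)
Step 2: n = 100 * (1 - 1.61 / 2.72)
Step 3: n = 100 * (1 - 0.59191)
Step 4: n = 40.8%

40.8


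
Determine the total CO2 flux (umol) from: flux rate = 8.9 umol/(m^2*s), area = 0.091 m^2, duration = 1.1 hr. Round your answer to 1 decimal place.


Step 1: Convert time to seconds: 1.1 hr * 3600 = 3960.0 s
Step 2: Total = flux * area * time_s
Step 3: Total = 8.9 * 0.091 * 3960.0
Step 4: Total = 3207.2 umol

3207.2


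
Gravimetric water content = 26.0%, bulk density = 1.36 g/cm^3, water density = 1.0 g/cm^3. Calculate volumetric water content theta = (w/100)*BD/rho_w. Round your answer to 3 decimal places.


Step 1: theta = (w / 100) * BD / rho_w
Step 2: theta = (26.0 / 100) * 1.36 / 1.0
Step 3: theta = 0.26 * 1.36
Step 4: theta = 0.354

0.354


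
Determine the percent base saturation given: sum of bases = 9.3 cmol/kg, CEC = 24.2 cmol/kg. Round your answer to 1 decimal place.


Step 1: BS = 100 * (sum of bases) / CEC
Step 2: BS = 100 * 9.3 / 24.2
Step 3: BS = 38.4%

38.4


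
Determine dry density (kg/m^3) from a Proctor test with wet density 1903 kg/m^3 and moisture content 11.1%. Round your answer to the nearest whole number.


Step 1: Dry density = wet density / (1 + w/100)
Step 2: Dry density = 1903 / (1 + 11.1/100)
Step 3: Dry density = 1903 / 1.111
Step 4: Dry density = 1713 kg/m^3

1713


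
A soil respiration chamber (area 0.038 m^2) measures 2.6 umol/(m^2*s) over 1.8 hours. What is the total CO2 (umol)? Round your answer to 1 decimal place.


Step 1: Convert time to seconds: 1.8 hr * 3600 = 6480.0 s
Step 2: Total = flux * area * time_s
Step 3: Total = 2.6 * 0.038 * 6480.0
Step 4: Total = 640.2 umol

640.2


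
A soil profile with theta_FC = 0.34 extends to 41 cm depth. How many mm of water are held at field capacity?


Step 1: Water (mm) = theta_FC * depth (cm) * 10
Step 2: Water = 0.34 * 41 * 10
Step 3: Water = 139.4 mm

139.4


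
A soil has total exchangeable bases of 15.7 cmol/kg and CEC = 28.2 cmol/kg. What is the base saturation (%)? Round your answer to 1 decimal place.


Step 1: BS = 100 * (sum of bases) / CEC
Step 2: BS = 100 * 15.7 / 28.2
Step 3: BS = 55.7%

55.7


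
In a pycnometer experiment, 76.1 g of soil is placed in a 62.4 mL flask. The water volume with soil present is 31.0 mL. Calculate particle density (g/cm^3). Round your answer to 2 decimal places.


Step 1: Volume of solids = flask volume - water volume with soil
Step 2: V_solids = 62.4 - 31.0 = 31.4 mL
Step 3: Particle density = mass / V_solids = 76.1 / 31.4 = 2.42 g/cm^3

2.42


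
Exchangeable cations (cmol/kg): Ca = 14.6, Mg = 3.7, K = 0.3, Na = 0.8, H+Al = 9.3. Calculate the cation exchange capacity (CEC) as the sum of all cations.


Step 1: CEC = Ca + Mg + K + Na + (H+Al)
Step 2: CEC = 14.6 + 3.7 + 0.3 + 0.8 + 9.3
Step 3: CEC = 28.7 cmol/kg

28.7


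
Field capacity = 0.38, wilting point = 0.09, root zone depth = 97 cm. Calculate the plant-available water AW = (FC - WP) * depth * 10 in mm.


Step 1: Available water = (FC - WP) * depth * 10
Step 2: AW = (0.38 - 0.09) * 97 * 10
Step 3: AW = 0.29 * 97 * 10
Step 4: AW = 281.3 mm

281.3


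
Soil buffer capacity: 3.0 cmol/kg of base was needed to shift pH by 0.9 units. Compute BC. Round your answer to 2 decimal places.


Step 1: BC = change in base / change in pH
Step 2: BC = 3.0 / 0.9
Step 3: BC = 3.33 cmol/(kg*pH unit)

3.33


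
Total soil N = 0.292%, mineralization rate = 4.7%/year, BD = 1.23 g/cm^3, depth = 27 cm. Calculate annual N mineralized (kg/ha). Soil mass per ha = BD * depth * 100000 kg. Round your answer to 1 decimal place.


Step 1: Soil mass per ha = BD * depth * 100000 = 1.23 * 27 * 100000 = 3321000 kg
Step 2: Total N pool = soil mass * N%/100 = 3321000 * 0.292/100 = 9697.32 kg/ha
Step 3: N mineralized = N pool * rate%/100 = 9697.32 * 4.7/100 = 455.8 kg/ha/yr

455.8


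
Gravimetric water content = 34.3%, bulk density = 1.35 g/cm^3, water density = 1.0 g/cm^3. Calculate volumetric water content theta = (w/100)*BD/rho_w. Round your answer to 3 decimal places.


Step 1: theta = (w / 100) * BD / rho_w
Step 2: theta = (34.3 / 100) * 1.35 / 1.0
Step 3: theta = 0.343 * 1.35
Step 4: theta = 0.463

0.463


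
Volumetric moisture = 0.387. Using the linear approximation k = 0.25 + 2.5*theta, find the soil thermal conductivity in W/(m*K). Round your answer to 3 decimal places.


Step 1: k = 0.25 + 2.5 * theta
Step 2: k = 0.25 + 2.5 * 0.387
Step 3: k = 0.25 + 0.968
Step 4: k = 1.218 W/(m*K)

1.218


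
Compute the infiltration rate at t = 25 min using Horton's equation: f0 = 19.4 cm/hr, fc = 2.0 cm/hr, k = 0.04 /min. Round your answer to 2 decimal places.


Step 1: f = fc + (f0 - fc) * exp(-k * t)
Step 2: exp(-0.04 * 25) = 0.367879
Step 3: f = 2.0 + (19.4 - 2.0) * 0.367879
Step 4: f = 2.0 + 17.4 * 0.367879
Step 5: f = 8.4 cm/hr

8.4


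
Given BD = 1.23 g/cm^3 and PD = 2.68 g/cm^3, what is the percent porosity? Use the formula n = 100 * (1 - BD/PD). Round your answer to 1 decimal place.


Step 1: Formula: n = 100 * (1 - BD / PD)
Step 2: n = 100 * (1 - 1.23 / 2.68)
Step 3: n = 100 * (1 - 0.45896)
Step 4: n = 54.1%

54.1


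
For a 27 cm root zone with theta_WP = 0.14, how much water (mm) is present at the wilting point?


Step 1: Water (mm) = theta_WP * depth * 10
Step 2: Water = 0.14 * 27 * 10
Step 3: Water = 37.8 mm

37.8


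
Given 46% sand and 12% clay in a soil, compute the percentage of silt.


Step 1: sand + silt + clay = 100%
Step 2: silt = 100 - sand - clay
Step 3: silt = 100 - 46 - 12
Step 4: silt = 42%

42


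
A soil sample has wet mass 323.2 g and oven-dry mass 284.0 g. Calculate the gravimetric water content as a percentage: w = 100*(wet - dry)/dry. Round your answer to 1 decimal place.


Step 1: Water mass = wet - dry = 323.2 - 284.0 = 39.2 g
Step 2: w = 100 * water mass / dry mass
Step 3: w = 100 * 39.2 / 284.0 = 13.8%

13.8


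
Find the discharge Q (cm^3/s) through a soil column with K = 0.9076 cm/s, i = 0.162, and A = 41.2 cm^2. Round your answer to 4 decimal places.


Step 1: Apply Darcy's law: Q = K * i * A
Step 2: Q = 0.9076 * 0.162 * 41.2
Step 3: Q = 6.0577 cm^3/s

6.0577


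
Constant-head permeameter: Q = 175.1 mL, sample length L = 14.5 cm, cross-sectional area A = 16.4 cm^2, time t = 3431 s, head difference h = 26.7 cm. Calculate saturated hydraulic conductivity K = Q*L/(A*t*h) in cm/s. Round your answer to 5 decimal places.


Step 1: K = Q * L / (A * t * h)
Step 2: Numerator = 175.1 * 14.5 = 2538.95
Step 3: Denominator = 16.4 * 3431 * 26.7 = 1502366.28
Step 4: K = 2538.95 / 1502366.28 = 0.00169 cm/s

0.00169


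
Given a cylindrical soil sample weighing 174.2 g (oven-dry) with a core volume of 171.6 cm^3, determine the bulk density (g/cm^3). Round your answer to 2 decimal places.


Step 1: Identify the formula: BD = dry mass / volume
Step 2: Substitute values: BD = 174.2 / 171.6
Step 3: BD = 1.02 g/cm^3

1.02


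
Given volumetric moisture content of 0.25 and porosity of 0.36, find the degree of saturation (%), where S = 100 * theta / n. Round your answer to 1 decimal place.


Step 1: S = 100 * theta_v / n
Step 2: S = 100 * 0.25 / 0.36
Step 3: S = 69.4%

69.4


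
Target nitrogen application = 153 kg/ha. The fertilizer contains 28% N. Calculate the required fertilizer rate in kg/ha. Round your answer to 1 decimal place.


Step 1: Fertilizer rate = target N / (N content / 100)
Step 2: Rate = 153 / (28 / 100)
Step 3: Rate = 153 / 0.28
Step 4: Rate = 546.4 kg/ha

546.4


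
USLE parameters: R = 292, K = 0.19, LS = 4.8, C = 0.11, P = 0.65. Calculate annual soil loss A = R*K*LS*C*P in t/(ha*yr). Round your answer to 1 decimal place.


Step 1: A = R * K * LS * C * P
Step 2: R * K = 292 * 0.19 = 55.48
Step 3: (R*K) * LS = 55.48 * 4.8 = 266.304
Step 4: * C * P = 266.304 * 0.11 * 0.65 = 19.0
Step 5: A = 19.0 t/(ha*yr)

19.0


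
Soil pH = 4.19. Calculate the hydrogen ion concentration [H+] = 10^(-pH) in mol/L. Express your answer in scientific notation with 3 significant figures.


Step 1: [H+] = 10^(-pH)
Step 2: [H+] = 10^(-4.19)
Step 3: [H+] = 6.46e-05 mol/L

6.46e-05


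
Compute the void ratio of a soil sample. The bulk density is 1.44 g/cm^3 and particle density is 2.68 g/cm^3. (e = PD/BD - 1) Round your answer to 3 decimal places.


Step 1: e = PD / BD - 1
Step 2: e = 2.68 / 1.44 - 1
Step 3: e = 1.86111 - 1
Step 4: e = 0.861

0.861


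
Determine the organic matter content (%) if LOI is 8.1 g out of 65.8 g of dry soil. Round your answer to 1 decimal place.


Step 1: OM% = 100 * LOI / sample mass
Step 2: OM = 100 * 8.1 / 65.8
Step 3: OM = 12.3%

12.3


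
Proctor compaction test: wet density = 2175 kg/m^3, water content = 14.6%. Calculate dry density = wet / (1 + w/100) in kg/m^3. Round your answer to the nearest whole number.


Step 1: Dry density = wet density / (1 + w/100)
Step 2: Dry density = 2175 / (1 + 14.6/100)
Step 3: Dry density = 2175 / 1.146
Step 4: Dry density = 1898 kg/m^3

1898


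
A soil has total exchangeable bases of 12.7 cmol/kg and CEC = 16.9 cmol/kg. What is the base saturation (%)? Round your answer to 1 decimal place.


Step 1: BS = 100 * (sum of bases) / CEC
Step 2: BS = 100 * 12.7 / 16.9
Step 3: BS = 75.1%

75.1


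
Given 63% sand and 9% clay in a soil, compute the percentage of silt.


Step 1: sand + silt + clay = 100%
Step 2: silt = 100 - sand - clay
Step 3: silt = 100 - 63 - 9
Step 4: silt = 28%

28


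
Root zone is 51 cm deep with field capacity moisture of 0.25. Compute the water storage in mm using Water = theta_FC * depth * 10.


Step 1: Water (mm) = theta_FC * depth (cm) * 10
Step 2: Water = 0.25 * 51 * 10
Step 3: Water = 127.5 mm

127.5


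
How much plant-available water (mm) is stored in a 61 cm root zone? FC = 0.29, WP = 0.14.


Step 1: Available water = (FC - WP) * depth * 10
Step 2: AW = (0.29 - 0.14) * 61 * 10
Step 3: AW = 0.15 * 61 * 10
Step 4: AW = 91.5 mm

91.5


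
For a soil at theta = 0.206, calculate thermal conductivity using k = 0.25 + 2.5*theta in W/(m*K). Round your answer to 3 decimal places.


Step 1: k = 0.25 + 2.5 * theta
Step 2: k = 0.25 + 2.5 * 0.206
Step 3: k = 0.25 + 0.515
Step 4: k = 0.765 W/(m*K)

0.765


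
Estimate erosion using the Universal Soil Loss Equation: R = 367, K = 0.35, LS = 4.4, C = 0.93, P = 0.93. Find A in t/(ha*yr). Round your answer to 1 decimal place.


Step 1: A = R * K * LS * C * P
Step 2: R * K = 367 * 0.35 = 128.45
Step 3: (R*K) * LS = 128.45 * 4.4 = 565.18
Step 4: * C * P = 565.18 * 0.93 * 0.93 = 488.8
Step 5: A = 488.8 t/(ha*yr)

488.8


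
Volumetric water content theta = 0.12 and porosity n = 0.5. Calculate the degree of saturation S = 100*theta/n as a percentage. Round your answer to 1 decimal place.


Step 1: S = 100 * theta_v / n
Step 2: S = 100 * 0.12 / 0.5
Step 3: S = 24.0%

24.0


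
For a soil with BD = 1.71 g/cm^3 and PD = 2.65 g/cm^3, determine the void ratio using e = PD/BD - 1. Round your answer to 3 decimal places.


Step 1: e = PD / BD - 1
Step 2: e = 2.65 / 1.71 - 1
Step 3: e = 1.54971 - 1
Step 4: e = 0.55

0.55


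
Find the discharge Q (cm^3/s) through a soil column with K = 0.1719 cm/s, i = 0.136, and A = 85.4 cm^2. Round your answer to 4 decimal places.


Step 1: Apply Darcy's law: Q = K * i * A
Step 2: Q = 0.1719 * 0.136 * 85.4
Step 3: Q = 1.9965 cm^3/s

1.9965


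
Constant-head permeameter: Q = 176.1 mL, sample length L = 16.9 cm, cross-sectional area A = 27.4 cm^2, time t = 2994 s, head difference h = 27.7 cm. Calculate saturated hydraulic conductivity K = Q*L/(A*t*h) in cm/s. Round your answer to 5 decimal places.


Step 1: K = Q * L / (A * t * h)
Step 2: Numerator = 176.1 * 16.9 = 2976.09
Step 3: Denominator = 27.4 * 2994 * 27.7 = 2272386.12
Step 4: K = 2976.09 / 2272386.12 = 0.00131 cm/s

0.00131


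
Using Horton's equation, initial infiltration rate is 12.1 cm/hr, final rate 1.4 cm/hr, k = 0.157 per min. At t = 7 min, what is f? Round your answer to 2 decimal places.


Step 1: f = fc + (f0 - fc) * exp(-k * t)
Step 2: exp(-0.157 * 7) = 0.333204
Step 3: f = 1.4 + (12.1 - 1.4) * 0.333204
Step 4: f = 1.4 + 10.7 * 0.333204
Step 5: f = 4.97 cm/hr

4.97


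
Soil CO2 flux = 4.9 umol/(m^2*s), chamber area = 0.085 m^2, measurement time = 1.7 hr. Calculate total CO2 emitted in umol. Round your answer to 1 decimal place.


Step 1: Convert time to seconds: 1.7 hr * 3600 = 6120.0 s
Step 2: Total = flux * area * time_s
Step 3: Total = 4.9 * 0.085 * 6120.0
Step 4: Total = 2549.0 umol

2549.0


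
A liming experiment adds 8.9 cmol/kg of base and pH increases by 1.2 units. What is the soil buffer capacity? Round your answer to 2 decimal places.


Step 1: BC = change in base / change in pH
Step 2: BC = 8.9 / 1.2
Step 3: BC = 7.42 cmol/(kg*pH unit)

7.42


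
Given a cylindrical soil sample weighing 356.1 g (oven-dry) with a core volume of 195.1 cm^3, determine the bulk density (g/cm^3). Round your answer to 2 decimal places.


Step 1: Identify the formula: BD = dry mass / volume
Step 2: Substitute values: BD = 356.1 / 195.1
Step 3: BD = 1.83 g/cm^3

1.83


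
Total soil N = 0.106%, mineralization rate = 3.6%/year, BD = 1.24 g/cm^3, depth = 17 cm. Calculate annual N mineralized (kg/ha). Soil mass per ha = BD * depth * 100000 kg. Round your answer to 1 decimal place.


Step 1: Soil mass per ha = BD * depth * 100000 = 1.24 * 17 * 100000 = 2108000 kg
Step 2: Total N pool = soil mass * N%/100 = 2108000 * 0.106/100 = 2234.48 kg/ha
Step 3: N mineralized = N pool * rate%/100 = 2234.48 * 3.6/100 = 80.4 kg/ha/yr

80.4


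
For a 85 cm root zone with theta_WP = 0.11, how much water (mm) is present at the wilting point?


Step 1: Water (mm) = theta_WP * depth * 10
Step 2: Water = 0.11 * 85 * 10
Step 3: Water = 93.5 mm

93.5


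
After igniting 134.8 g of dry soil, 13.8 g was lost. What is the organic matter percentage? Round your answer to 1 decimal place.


Step 1: OM% = 100 * LOI / sample mass
Step 2: OM = 100 * 13.8 / 134.8
Step 3: OM = 10.2%

10.2


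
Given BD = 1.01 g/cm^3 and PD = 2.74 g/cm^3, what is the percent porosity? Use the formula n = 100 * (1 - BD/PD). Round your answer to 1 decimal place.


Step 1: Formula: n = 100 * (1 - BD / PD)
Step 2: n = 100 * (1 - 1.01 / 2.74)
Step 3: n = 100 * (1 - 0.36861)
Step 4: n = 63.1%

63.1


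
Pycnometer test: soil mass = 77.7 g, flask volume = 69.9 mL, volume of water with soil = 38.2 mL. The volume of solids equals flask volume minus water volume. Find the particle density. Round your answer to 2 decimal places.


Step 1: Volume of solids = flask volume - water volume with soil
Step 2: V_solids = 69.9 - 38.2 = 31.7 mL
Step 3: Particle density = mass / V_solids = 77.7 / 31.7 = 2.45 g/cm^3

2.45


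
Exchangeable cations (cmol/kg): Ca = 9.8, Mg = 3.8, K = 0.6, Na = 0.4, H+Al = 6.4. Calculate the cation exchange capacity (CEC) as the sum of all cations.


Step 1: CEC = Ca + Mg + K + Na + (H+Al)
Step 2: CEC = 9.8 + 3.8 + 0.6 + 0.4 + 6.4
Step 3: CEC = 21.0 cmol/kg

21.0


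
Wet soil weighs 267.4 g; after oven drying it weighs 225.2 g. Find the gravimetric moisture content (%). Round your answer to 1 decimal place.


Step 1: Water mass = wet - dry = 267.4 - 225.2 = 42.2 g
Step 2: w = 100 * water mass / dry mass
Step 3: w = 100 * 42.2 / 225.2 = 18.7%

18.7


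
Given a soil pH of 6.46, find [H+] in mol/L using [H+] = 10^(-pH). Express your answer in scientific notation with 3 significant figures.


Step 1: [H+] = 10^(-pH)
Step 2: [H+] = 10^(-6.46)
Step 3: [H+] = 3.47e-07 mol/L

3.47e-07


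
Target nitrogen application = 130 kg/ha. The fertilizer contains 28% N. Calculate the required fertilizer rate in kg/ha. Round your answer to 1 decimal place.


Step 1: Fertilizer rate = target N / (N content / 100)
Step 2: Rate = 130 / (28 / 100)
Step 3: Rate = 130 / 0.28
Step 4: Rate = 464.3 kg/ha

464.3


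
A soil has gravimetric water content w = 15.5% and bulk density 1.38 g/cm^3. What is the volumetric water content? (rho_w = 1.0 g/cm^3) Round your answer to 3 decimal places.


Step 1: theta = (w / 100) * BD / rho_w
Step 2: theta = (15.5 / 100) * 1.38 / 1.0
Step 3: theta = 0.155 * 1.38
Step 4: theta = 0.214

0.214


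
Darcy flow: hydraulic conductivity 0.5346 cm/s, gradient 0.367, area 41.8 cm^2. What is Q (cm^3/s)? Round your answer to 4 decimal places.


Step 1: Apply Darcy's law: Q = K * i * A
Step 2: Q = 0.5346 * 0.367 * 41.8
Step 3: Q = 8.2011 cm^3/s

8.2011


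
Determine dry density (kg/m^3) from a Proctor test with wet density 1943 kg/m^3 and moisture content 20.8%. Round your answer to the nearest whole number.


Step 1: Dry density = wet density / (1 + w/100)
Step 2: Dry density = 1943 / (1 + 20.8/100)
Step 3: Dry density = 1943 / 1.208
Step 4: Dry density = 1608 kg/m^3

1608


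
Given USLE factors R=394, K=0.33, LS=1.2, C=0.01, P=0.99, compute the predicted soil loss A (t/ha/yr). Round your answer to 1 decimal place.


Step 1: A = R * K * LS * C * P
Step 2: R * K = 394 * 0.33 = 130.02
Step 3: (R*K) * LS = 130.02 * 1.2 = 156.024
Step 4: * C * P = 156.024 * 0.01 * 0.99 = 1.5
Step 5: A = 1.5 t/(ha*yr)

1.5


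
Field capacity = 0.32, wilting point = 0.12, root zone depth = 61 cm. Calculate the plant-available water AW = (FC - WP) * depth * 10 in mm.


Step 1: Available water = (FC - WP) * depth * 10
Step 2: AW = (0.32 - 0.12) * 61 * 10
Step 3: AW = 0.2 * 61 * 10
Step 4: AW = 122.0 mm

122.0


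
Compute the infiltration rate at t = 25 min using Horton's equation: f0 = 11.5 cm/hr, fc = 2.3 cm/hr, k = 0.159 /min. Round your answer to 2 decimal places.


Step 1: f = fc + (f0 - fc) * exp(-k * t)
Step 2: exp(-0.159 * 25) = 0.018779
Step 3: f = 2.3 + (11.5 - 2.3) * 0.018779
Step 4: f = 2.3 + 9.2 * 0.018779
Step 5: f = 2.47 cm/hr

2.47


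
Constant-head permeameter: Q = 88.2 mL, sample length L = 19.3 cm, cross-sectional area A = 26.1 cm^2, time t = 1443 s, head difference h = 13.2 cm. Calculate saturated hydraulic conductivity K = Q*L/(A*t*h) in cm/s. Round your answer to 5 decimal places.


Step 1: K = Q * L / (A * t * h)
Step 2: Numerator = 88.2 * 19.3 = 1702.26
Step 3: Denominator = 26.1 * 1443 * 13.2 = 497142.36
Step 4: K = 1702.26 / 497142.36 = 0.00342 cm/s

0.00342


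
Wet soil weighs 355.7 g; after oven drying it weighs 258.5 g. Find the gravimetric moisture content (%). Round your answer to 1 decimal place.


Step 1: Water mass = wet - dry = 355.7 - 258.5 = 97.2 g
Step 2: w = 100 * water mass / dry mass
Step 3: w = 100 * 97.2 / 258.5 = 37.6%

37.6


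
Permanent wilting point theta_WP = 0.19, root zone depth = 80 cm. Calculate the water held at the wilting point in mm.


Step 1: Water (mm) = theta_WP * depth * 10
Step 2: Water = 0.19 * 80 * 10
Step 3: Water = 152.0 mm

152.0


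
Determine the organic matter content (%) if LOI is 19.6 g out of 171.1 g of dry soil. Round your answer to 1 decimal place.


Step 1: OM% = 100 * LOI / sample mass
Step 2: OM = 100 * 19.6 / 171.1
Step 3: OM = 11.5%

11.5


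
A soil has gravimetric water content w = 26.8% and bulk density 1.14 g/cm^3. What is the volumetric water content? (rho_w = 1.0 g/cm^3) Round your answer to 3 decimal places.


Step 1: theta = (w / 100) * BD / rho_w
Step 2: theta = (26.8 / 100) * 1.14 / 1.0
Step 3: theta = 0.268 * 1.14
Step 4: theta = 0.306

0.306


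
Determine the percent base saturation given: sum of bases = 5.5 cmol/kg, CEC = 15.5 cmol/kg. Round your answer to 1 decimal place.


Step 1: BS = 100 * (sum of bases) / CEC
Step 2: BS = 100 * 5.5 / 15.5
Step 3: BS = 35.5%

35.5


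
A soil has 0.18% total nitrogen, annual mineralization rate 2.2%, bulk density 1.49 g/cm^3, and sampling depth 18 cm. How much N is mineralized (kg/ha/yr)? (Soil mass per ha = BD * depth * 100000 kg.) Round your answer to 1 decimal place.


Step 1: Soil mass per ha = BD * depth * 100000 = 1.49 * 18 * 100000 = 2682000 kg
Step 2: Total N pool = soil mass * N%/100 = 2682000 * 0.18/100 = 4827.6 kg/ha
Step 3: N mineralized = N pool * rate%/100 = 4827.6 * 2.2/100 = 106.2 kg/ha/yr

106.2


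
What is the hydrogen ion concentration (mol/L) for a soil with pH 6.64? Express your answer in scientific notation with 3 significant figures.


Step 1: [H+] = 10^(-pH)
Step 2: [H+] = 10^(-6.64)
Step 3: [H+] = 2.29e-07 mol/L

2.29e-07


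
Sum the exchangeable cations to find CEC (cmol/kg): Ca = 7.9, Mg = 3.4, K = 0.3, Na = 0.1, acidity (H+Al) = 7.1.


Step 1: CEC = Ca + Mg + K + Na + (H+Al)
Step 2: CEC = 7.9 + 3.4 + 0.3 + 0.1 + 7.1
Step 3: CEC = 18.8 cmol/kg

18.8


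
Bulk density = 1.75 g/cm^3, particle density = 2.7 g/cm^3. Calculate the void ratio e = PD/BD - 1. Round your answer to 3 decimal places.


Step 1: e = PD / BD - 1
Step 2: e = 2.7 / 1.75 - 1
Step 3: e = 1.54286 - 1
Step 4: e = 0.543

0.543


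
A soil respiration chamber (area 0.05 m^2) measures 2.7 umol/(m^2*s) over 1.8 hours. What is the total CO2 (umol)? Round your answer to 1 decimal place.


Step 1: Convert time to seconds: 1.8 hr * 3600 = 6480.0 s
Step 2: Total = flux * area * time_s
Step 3: Total = 2.7 * 0.05 * 6480.0
Step 4: Total = 874.8 umol

874.8


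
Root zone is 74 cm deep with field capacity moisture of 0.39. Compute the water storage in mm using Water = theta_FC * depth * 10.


Step 1: Water (mm) = theta_FC * depth (cm) * 10
Step 2: Water = 0.39 * 74 * 10
Step 3: Water = 288.6 mm

288.6


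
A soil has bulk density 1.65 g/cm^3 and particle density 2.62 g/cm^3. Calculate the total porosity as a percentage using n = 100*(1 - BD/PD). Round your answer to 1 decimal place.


Step 1: Formula: n = 100 * (1 - BD / PD)
Step 2: n = 100 * (1 - 1.65 / 2.62)
Step 3: n = 100 * (1 - 0.62977)
Step 4: n = 37.0%

37.0


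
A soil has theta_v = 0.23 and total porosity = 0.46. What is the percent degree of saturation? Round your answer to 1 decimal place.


Step 1: S = 100 * theta_v / n
Step 2: S = 100 * 0.23 / 0.46
Step 3: S = 50.0%

50.0


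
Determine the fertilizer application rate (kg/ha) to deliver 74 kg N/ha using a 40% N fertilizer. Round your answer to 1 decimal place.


Step 1: Fertilizer rate = target N / (N content / 100)
Step 2: Rate = 74 / (40 / 100)
Step 3: Rate = 74 / 0.4
Step 4: Rate = 185.0 kg/ha

185.0


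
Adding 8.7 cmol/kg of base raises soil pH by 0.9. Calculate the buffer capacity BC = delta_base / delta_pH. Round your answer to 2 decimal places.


Step 1: BC = change in base / change in pH
Step 2: BC = 8.7 / 0.9
Step 3: BC = 9.67 cmol/(kg*pH unit)

9.67


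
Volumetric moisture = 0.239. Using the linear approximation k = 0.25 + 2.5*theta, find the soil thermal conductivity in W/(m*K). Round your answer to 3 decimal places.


Step 1: k = 0.25 + 2.5 * theta
Step 2: k = 0.25 + 2.5 * 0.239
Step 3: k = 0.25 + 0.598
Step 4: k = 0.848 W/(m*K)

0.848


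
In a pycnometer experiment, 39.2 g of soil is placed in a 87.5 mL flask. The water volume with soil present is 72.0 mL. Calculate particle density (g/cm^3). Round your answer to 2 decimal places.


Step 1: Volume of solids = flask volume - water volume with soil
Step 2: V_solids = 87.5 - 72.0 = 15.5 mL
Step 3: Particle density = mass / V_solids = 39.2 / 15.5 = 2.53 g/cm^3

2.53


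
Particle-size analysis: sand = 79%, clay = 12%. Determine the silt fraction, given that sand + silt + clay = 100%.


Step 1: sand + silt + clay = 100%
Step 2: silt = 100 - sand - clay
Step 3: silt = 100 - 79 - 12
Step 4: silt = 9%

9


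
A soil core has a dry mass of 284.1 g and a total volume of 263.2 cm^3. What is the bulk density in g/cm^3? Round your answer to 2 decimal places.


Step 1: Identify the formula: BD = dry mass / volume
Step 2: Substitute values: BD = 284.1 / 263.2
Step 3: BD = 1.08 g/cm^3

1.08


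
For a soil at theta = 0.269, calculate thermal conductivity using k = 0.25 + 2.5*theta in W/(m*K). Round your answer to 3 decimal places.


Step 1: k = 0.25 + 2.5 * theta
Step 2: k = 0.25 + 2.5 * 0.269
Step 3: k = 0.25 + 0.673
Step 4: k = 0.923 W/(m*K)

0.923


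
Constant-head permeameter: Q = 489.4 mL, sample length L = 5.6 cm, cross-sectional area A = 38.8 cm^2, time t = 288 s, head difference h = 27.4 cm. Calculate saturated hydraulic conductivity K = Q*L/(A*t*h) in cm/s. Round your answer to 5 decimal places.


Step 1: K = Q * L / (A * t * h)
Step 2: Numerator = 489.4 * 5.6 = 2740.64
Step 3: Denominator = 38.8 * 288 * 27.4 = 306178.56
Step 4: K = 2740.64 / 306178.56 = 0.00895 cm/s

0.00895


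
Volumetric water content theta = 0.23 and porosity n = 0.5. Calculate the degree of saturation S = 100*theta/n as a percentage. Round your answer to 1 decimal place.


Step 1: S = 100 * theta_v / n
Step 2: S = 100 * 0.23 / 0.5
Step 3: S = 46.0%

46.0


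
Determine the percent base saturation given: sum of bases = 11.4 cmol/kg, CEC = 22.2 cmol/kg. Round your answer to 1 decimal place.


Step 1: BS = 100 * (sum of bases) / CEC
Step 2: BS = 100 * 11.4 / 22.2
Step 3: BS = 51.4%

51.4


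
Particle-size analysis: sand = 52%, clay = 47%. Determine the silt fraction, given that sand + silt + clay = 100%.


Step 1: sand + silt + clay = 100%
Step 2: silt = 100 - sand - clay
Step 3: silt = 100 - 52 - 47
Step 4: silt = 1%

1


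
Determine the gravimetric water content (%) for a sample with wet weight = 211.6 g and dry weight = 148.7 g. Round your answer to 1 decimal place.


Step 1: Water mass = wet - dry = 211.6 - 148.7 = 62.9 g
Step 2: w = 100 * water mass / dry mass
Step 3: w = 100 * 62.9 / 148.7 = 42.3%

42.3


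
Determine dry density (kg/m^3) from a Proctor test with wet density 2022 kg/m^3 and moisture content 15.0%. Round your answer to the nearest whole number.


Step 1: Dry density = wet density / (1 + w/100)
Step 2: Dry density = 2022 / (1 + 15.0/100)
Step 3: Dry density = 2022 / 1.15
Step 4: Dry density = 1758 kg/m^3

1758


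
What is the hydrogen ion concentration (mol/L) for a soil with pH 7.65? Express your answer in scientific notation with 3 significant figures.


Step 1: [H+] = 10^(-pH)
Step 2: [H+] = 10^(-7.65)
Step 3: [H+] = 2.24e-08 mol/L

2.24e-08


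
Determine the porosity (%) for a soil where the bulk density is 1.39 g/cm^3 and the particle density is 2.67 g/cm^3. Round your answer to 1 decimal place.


Step 1: Formula: n = 100 * (1 - BD / PD)
Step 2: n = 100 * (1 - 1.39 / 2.67)
Step 3: n = 100 * (1 - 0.5206)
Step 4: n = 47.9%

47.9


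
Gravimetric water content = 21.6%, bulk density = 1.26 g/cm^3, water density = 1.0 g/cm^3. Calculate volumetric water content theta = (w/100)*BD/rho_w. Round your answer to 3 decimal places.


Step 1: theta = (w / 100) * BD / rho_w
Step 2: theta = (21.6 / 100) * 1.26 / 1.0
Step 3: theta = 0.216 * 1.26
Step 4: theta = 0.272

0.272


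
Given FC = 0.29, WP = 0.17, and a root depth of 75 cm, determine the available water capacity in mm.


Step 1: Available water = (FC - WP) * depth * 10
Step 2: AW = (0.29 - 0.17) * 75 * 10
Step 3: AW = 0.12 * 75 * 10
Step 4: AW = 90.0 mm

90.0


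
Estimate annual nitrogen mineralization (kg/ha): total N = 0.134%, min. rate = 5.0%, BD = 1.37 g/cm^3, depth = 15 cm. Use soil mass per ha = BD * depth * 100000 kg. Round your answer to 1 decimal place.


Step 1: Soil mass per ha = BD * depth * 100000 = 1.37 * 15 * 100000 = 2055000 kg
Step 2: Total N pool = soil mass * N%/100 = 2055000 * 0.134/100 = 2753.7 kg/ha
Step 3: N mineralized = N pool * rate%/100 = 2753.7 * 5.0/100 = 137.7 kg/ha/yr

137.7


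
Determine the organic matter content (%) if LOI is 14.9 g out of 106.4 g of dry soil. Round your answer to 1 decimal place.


Step 1: OM% = 100 * LOI / sample mass
Step 2: OM = 100 * 14.9 / 106.4
Step 3: OM = 14.0%

14.0


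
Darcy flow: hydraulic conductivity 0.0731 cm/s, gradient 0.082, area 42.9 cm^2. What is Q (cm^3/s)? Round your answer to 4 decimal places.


Step 1: Apply Darcy's law: Q = K * i * A
Step 2: Q = 0.0731 * 0.082 * 42.9
Step 3: Q = 0.2572 cm^3/s

0.2572


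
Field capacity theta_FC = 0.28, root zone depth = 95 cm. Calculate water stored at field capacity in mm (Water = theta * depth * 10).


Step 1: Water (mm) = theta_FC * depth (cm) * 10
Step 2: Water = 0.28 * 95 * 10
Step 3: Water = 266.0 mm

266.0


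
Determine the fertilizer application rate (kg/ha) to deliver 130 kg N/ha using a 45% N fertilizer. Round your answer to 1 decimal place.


Step 1: Fertilizer rate = target N / (N content / 100)
Step 2: Rate = 130 / (45 / 100)
Step 3: Rate = 130 / 0.45
Step 4: Rate = 288.9 kg/ha

288.9


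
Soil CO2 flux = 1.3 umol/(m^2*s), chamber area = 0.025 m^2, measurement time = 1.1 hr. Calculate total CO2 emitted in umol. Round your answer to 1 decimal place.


Step 1: Convert time to seconds: 1.1 hr * 3600 = 3960.0 s
Step 2: Total = flux * area * time_s
Step 3: Total = 1.3 * 0.025 * 3960.0
Step 4: Total = 128.7 umol

128.7


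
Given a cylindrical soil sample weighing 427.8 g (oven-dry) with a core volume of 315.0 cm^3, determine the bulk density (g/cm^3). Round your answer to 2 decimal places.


Step 1: Identify the formula: BD = dry mass / volume
Step 2: Substitute values: BD = 427.8 / 315.0
Step 3: BD = 1.36 g/cm^3

1.36


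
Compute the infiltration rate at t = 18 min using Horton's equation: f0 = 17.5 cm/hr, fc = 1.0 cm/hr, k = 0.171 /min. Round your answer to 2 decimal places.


Step 1: f = fc + (f0 - fc) * exp(-k * t)
Step 2: exp(-0.171 * 18) = 0.046051
Step 3: f = 1.0 + (17.5 - 1.0) * 0.046051
Step 4: f = 1.0 + 16.5 * 0.046051
Step 5: f = 1.76 cm/hr

1.76


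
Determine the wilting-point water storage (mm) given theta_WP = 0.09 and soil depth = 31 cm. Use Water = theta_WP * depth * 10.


Step 1: Water (mm) = theta_WP * depth * 10
Step 2: Water = 0.09 * 31 * 10
Step 3: Water = 27.9 mm

27.9


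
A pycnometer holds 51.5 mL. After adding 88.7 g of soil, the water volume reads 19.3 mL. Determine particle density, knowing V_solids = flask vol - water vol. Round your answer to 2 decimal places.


Step 1: Volume of solids = flask volume - water volume with soil
Step 2: V_solids = 51.5 - 19.3 = 32.2 mL
Step 3: Particle density = mass / V_solids = 88.7 / 32.2 = 2.75 g/cm^3

2.75


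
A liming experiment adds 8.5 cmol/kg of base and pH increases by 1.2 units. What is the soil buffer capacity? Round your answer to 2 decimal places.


Step 1: BC = change in base / change in pH
Step 2: BC = 8.5 / 1.2
Step 3: BC = 7.08 cmol/(kg*pH unit)

7.08


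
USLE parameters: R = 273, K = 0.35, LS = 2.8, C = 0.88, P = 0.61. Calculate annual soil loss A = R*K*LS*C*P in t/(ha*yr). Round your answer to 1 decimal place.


Step 1: A = R * K * LS * C * P
Step 2: R * K = 273 * 0.35 = 95.55
Step 3: (R*K) * LS = 95.55 * 2.8 = 267.54
Step 4: * C * P = 267.54 * 0.88 * 0.61 = 143.6
Step 5: A = 143.6 t/(ha*yr)

143.6


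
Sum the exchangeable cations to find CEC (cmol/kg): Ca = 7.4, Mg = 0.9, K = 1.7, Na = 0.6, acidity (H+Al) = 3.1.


Step 1: CEC = Ca + Mg + K + Na + (H+Al)
Step 2: CEC = 7.4 + 0.9 + 1.7 + 0.6 + 3.1
Step 3: CEC = 13.7 cmol/kg

13.7


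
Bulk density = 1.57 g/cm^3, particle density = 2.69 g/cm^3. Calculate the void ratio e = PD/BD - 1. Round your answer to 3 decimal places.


Step 1: e = PD / BD - 1
Step 2: e = 2.69 / 1.57 - 1
Step 3: e = 1.71338 - 1
Step 4: e = 0.713

0.713


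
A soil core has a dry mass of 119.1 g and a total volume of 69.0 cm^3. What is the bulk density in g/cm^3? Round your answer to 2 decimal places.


Step 1: Identify the formula: BD = dry mass / volume
Step 2: Substitute values: BD = 119.1 / 69.0
Step 3: BD = 1.73 g/cm^3

1.73
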